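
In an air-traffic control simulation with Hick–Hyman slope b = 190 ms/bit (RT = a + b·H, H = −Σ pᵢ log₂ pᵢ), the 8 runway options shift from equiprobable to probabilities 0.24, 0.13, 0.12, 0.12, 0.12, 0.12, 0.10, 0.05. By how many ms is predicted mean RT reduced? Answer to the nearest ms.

20 ms

Equiprobable entropy H₀ = log₂ 8 = 3.0000 bits.
Skewed entropy H = −Σ pᵢ log₂ pᵢ = 2.8933 bits.
ΔRT = b·(H₀ − H) = 190 × 0.1067 = 20.27 ms.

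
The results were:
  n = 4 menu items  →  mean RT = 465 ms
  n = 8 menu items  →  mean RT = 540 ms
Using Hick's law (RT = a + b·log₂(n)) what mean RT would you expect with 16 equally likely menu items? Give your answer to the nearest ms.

615 ms

With log₂ n on the abscissa the relation is linear; from the two conditions:
  b = (540 − 465) / (log₂ 8 − log₂ 4) = 75 / (3 − 2) = 75 ms/bit
  a = 465 − 75 × 2 = 315 ms
Then RT(16) = 315 + 75 × log₂ 16 = 315 + 75 × 4 ≈ 615.000 ms.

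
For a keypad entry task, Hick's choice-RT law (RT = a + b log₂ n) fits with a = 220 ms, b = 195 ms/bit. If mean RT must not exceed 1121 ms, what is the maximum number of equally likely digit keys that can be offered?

24

195·log₂ n ≤ 1121 − 220 = 901, giving log₂ n ≤ 4.6205 and n ≤ 24.599. The largest whole number is 24.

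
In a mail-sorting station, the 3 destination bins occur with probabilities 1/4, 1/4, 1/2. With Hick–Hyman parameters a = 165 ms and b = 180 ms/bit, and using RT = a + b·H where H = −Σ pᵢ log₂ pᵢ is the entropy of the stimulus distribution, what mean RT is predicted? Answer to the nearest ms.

Each term −pᵢ log₂ pᵢ: 0.25·2 + 0.25·2 + 0.5·1; summed, H = 1.500 bits.
Mean RT = a + bH = 165 + 180·1.500 = 435.00 ms.

435 ms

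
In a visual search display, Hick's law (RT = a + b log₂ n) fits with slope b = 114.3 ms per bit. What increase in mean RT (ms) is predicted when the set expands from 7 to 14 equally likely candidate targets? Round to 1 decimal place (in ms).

Only the slope matters, since a is common to both: ΔRT = b·log₂(n₂/n₁).
log₂(14) − log₂(7) = log₂(14/7) = log₂(2) = 1.
ΔRT = 114.3 × 1.0000 = 114.300 ms.

114.3 ms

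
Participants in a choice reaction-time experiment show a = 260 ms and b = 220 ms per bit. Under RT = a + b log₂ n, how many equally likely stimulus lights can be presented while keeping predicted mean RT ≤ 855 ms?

Set 260 + 220·log₂ n ≤ 855 → log₂ n ≤ (855 − 260)/220 = 2.7045.
So n ≤ 2^2.7045 = 6.519; the largest integer n is 6.

6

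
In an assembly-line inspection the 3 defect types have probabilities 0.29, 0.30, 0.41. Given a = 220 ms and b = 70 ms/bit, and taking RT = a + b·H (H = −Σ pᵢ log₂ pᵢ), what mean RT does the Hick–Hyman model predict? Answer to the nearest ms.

330 ms

Entropy contributions −pᵢ log₂ pᵢ: 0.5179, 0.5211, 0.5274; sum H = 1.5664 bits.
RT = a + bH = 220 + 70·1.5664 = 329.65 ms.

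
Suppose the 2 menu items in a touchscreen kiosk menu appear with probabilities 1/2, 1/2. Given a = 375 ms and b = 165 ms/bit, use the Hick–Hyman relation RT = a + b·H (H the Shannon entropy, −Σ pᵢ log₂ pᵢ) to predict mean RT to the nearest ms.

Each term −pᵢ log₂ pᵢ: 0.5·1 + 0.5·1; summed, H = 1.000 bits.
Mean RT = a + bH = 375 + 165·1.000 = 540.00 ms.

540 ms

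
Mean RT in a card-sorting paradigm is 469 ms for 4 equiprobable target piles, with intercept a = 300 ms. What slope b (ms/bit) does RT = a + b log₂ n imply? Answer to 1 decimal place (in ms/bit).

4 alternatives carry log₂ 4 = 2 bits; the choice cost is 469 − 300 = 169 ms, so b = 169/2 = 84.500 ms/bit.

84.5 ms/bit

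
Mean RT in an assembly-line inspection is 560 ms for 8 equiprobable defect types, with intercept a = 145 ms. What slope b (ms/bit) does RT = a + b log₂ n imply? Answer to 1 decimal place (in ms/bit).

8 alternatives carry log₂ 8 = 3 bits; the choice cost is 560 − 145 = 415 ms, so b = 415/3 = 138.333 ms/bit.

138.3 ms/bit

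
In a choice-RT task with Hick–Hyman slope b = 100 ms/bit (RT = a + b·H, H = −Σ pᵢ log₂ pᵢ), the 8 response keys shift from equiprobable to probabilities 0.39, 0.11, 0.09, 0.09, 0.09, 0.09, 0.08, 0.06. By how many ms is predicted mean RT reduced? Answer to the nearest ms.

33 ms

The RT saving is b·ΔH. Equiprobable H₀ = log₂(8) = 3.0000 bits; with the given probabilities H = 2.6657 bits.
b·(H₀ − H) = 100 × (3.0000 − 2.6657) = 33.43 ms.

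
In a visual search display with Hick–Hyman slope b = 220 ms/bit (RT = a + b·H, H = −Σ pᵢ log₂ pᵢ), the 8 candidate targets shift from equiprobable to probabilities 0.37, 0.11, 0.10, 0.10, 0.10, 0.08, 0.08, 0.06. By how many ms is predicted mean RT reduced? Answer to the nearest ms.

Equiprobable entropy H₀ = log₂ 8 = 3.0000 bits.
Skewed entropy H = −Σ pᵢ log₂ pᵢ = 2.7041 bits.
ΔRT = b·(H₀ − H) = 220 × 0.2959 = 65.09 ms.

65 ms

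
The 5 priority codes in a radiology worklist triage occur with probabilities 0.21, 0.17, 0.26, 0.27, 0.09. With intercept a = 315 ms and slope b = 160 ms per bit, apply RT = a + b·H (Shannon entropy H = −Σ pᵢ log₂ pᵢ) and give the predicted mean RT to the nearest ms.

H = 0.21·log₂(1/0.21) + 0.17·log₂(1/0.17) + 0.26·log₂(1/0.26) + 0.27·log₂(1/0.27) + 0.09·log₂(1/0.09) = 2.2354 bits.
RT = 315 + 160 × 2.2354 = 672.66 ms.

673 ms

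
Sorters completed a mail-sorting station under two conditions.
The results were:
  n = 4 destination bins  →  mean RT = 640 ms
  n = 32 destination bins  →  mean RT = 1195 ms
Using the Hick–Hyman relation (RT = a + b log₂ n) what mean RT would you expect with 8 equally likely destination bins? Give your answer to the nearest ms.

825 ms

Fit slope and intercept:
  b = (1195 − 640) / (log₂ 32 − log₂ 4) = 555 / (5 − 2) = 185 ms/bit
  a = 640 − 185 × 2 = 270 ms
Then RT(8) = 270 + 185 × log₂ 8 = 270 + 185 × 3 ≈ 825.000 ms.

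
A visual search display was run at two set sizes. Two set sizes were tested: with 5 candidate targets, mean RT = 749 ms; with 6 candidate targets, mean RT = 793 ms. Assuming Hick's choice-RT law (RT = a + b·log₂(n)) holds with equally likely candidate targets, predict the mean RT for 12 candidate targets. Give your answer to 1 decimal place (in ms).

960.3 ms

RT is linear in log₂ n, so two points fix the line:
  b = (793 − 749) / (log₂ 6 − log₂ 5) = 44 / (2.5850 − 2.3219) = 167.278 ms/bit
  a = 749 − 167.278 × 2.3219 = 360.591 ms
Then RT(12) = 360.591 + 167.278 × log₂ 12 = 360.591 + 167.278 × 3.5850 ≈ 960.278 ms.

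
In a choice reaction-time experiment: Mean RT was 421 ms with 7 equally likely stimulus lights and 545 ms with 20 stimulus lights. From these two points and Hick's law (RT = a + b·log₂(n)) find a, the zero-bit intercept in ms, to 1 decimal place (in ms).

191.2 ms

Slope: b = (545 − 421) / (log₂ 20 − log₂ 7) = 124/1.5146 = 81.871 ms/bit.
Intercept: a = 421 − 81.871·log₂(7) = 191.158 ms.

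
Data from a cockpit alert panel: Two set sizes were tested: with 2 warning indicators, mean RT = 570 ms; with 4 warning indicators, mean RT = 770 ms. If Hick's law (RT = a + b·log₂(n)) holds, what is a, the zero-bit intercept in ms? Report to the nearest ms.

b = (RT₂ − RT₁)/(log₂ n₂ − log₂ n₁) = (770 − 570)/(2 − 1) = 200 ms/bit.
Intercept: a = 570 − 200·log₂(2) = 370.000 ms.

370 ms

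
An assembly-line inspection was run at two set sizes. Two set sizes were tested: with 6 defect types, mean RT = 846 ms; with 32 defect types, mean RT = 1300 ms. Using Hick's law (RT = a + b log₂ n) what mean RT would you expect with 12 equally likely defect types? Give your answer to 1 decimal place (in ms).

1034.0 ms

With log₂ n on the abscissa the relation is linear; from the two conditions:
  b = (1300 − 846) / (log₂ 32 − log₂ 6) = 454 / (5 − 2.5850) = 187.989 ms/bit
  a = 846 − 187.989 × 2.5850 = 360.056 ms
Then RT(12) = 360.056 + 187.989 × log₂ 12 = 360.056 + 187.989 × 3.5850 ≈ 1033.989 ms.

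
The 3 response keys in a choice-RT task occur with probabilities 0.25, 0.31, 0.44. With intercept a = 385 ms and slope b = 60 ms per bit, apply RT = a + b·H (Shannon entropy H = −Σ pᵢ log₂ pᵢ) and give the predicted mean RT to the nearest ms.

H = 0.25·log₂(1/0.25) + 0.31·log₂(1/0.31) + 0.44·log₂(1/0.44) = 1.5449 bits.
RT = 385 + 60 × 1.5449 = 477.70 ms.

478 ms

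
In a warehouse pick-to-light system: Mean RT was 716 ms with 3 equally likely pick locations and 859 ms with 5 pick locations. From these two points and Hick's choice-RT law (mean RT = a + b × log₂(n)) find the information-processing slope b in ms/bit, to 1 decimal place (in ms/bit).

194.0 ms/bit

Slope: b = (859 − 716) / (log₂ 5 − log₂ 3) = 143/0.7370 = 194.039 ms/bit.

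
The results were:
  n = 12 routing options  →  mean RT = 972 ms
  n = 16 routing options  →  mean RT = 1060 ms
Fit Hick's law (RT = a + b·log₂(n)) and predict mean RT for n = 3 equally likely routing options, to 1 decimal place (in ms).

With log₂ n on the abscissa the relation is linear; from the two conditions:
  b = (1060 − 972) / (log₂ 16 − log₂ 12) = 88 / (4 − 3.5850) = 212.029 ms/bit
  a = 972 − 212.029 × 3.5850 = 211.884 ms
Then RT(3) = 211.884 + 212.029 × log₂ 3 = 211.884 + 212.029 × 1.5850 ≈ 547.942 ms.

547.9 ms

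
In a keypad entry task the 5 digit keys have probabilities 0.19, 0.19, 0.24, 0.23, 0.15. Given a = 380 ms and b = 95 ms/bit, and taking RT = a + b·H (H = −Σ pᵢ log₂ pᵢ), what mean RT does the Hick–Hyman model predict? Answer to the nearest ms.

Entropy contributions −pᵢ log₂ pᵢ: 0.4552, 0.4552, 0.4941, 0.4877, 0.4105; sum H = 2.3028 bits.
RT = a + bH = 380 + 95·2.3028 = 598.77 ms.

599 ms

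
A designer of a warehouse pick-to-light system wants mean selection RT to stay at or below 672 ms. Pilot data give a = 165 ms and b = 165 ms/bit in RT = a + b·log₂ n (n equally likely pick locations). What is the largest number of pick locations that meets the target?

8

165·log₂ n ≤ 672 − 165 = 507, giving log₂ n ≤ 3.0727 and n ≤ 8.414. The largest whole number is 8.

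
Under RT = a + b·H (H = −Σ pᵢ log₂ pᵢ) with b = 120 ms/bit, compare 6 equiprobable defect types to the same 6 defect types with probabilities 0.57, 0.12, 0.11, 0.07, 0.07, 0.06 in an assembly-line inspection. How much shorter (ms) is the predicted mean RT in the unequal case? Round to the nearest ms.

75 ms

Equiprobable entropy H₀ = log₂ 6 = 2.5850 bits.
Skewed entropy H = −Σ pᵢ log₂ pᵢ = 1.9602 bits.
ΔRT = b·(H₀ − H) = 120 × 0.6247 = 74.97 ms.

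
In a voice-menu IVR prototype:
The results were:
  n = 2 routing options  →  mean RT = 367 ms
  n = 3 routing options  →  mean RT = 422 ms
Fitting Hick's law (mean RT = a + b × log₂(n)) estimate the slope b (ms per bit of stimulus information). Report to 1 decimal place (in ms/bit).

94.0 ms/bit

b = (RT₂ − RT₁)/(log₂ n₂ − log₂ n₁) = (422 − 367)/(1.5850 − 1) = 94.023 ms/bit.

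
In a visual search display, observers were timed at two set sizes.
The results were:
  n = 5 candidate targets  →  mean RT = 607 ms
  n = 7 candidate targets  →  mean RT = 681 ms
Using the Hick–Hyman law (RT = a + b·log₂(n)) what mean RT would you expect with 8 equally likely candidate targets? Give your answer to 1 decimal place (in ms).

710.4 ms

Solve the two-equation system in a and b:
  b = (681 − 607) / (log₂ 7 − log₂ 5) = 74 / (2.8074 − 2.3219) = 152.443 ms/bit
  a = 607 − 152.443 × 2.3219 = 253.038 ms
Then RT(8) = 253.038 + 152.443 × log₂ 8 = 253.038 + 152.443 × 3 ≈ 710.367 ms.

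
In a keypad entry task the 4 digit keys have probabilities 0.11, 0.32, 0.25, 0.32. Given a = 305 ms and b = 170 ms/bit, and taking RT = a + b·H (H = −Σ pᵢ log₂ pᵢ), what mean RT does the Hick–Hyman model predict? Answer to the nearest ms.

628 ms

Entropy contributions −pᵢ log₂ pᵢ: 0.3503, 0.5260, 0.5000, 0.5260; sum H = 1.9024 bits.
RT = a + bH = 305 + 170·1.9024 = 628.40 ms.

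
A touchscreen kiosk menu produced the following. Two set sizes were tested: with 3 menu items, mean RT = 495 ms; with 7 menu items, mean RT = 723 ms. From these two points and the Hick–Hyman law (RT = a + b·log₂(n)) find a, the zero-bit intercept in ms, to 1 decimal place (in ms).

199.4 ms

b = (RT₂ − RT₁)/(log₂ n₂ − log₂ n₁) = (723 − 495)/(2.8074 − 1.5850) = 186.519 ms/bit.
a = RT₁ − b·log₂ n₁ = 495 − 186.519 × 1.5850 = 199.374 ms.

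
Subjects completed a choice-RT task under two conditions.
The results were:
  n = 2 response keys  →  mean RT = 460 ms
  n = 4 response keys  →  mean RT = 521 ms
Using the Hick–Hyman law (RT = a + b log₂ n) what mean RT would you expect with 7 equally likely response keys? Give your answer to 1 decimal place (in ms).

570.2 ms

Fit slope and intercept:
  b = (521 − 460) / (log₂ 4 − log₂ 2) = 61 / (2 − 1) = 61.000 ms/bit
  a = 460 − 61.000 × 1 = 399.000 ms
Then RT(7) = 399.000 + 61.000 × log₂ 7 = 399.000 + 61.000 × 2.8074 ≈ 570.249 ms.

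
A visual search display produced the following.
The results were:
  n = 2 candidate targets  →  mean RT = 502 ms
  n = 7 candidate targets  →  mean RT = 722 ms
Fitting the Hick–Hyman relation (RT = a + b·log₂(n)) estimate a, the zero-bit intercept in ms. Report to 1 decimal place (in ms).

The slope on a log₂ axis is (722 − 502) / (2.8074 − 1) = 121.725 ms/bit.
Intercept: a = 502 − 121.725·log₂(2) = 380.275 ms.

380.3 ms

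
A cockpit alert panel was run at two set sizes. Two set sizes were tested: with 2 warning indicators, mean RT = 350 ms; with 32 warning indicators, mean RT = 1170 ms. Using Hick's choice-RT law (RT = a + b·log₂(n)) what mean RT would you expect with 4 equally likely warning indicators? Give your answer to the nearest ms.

Solve the two-equation system in a and b:
  b = (1170 − 350) / (log₂ 32 − log₂ 2) = 820 / (5 − 1) = 205 ms/bit
  a = 350 − 205 × 1 = 145 ms
Then RT(4) = 145 + 205 × log₂ 4 = 145 + 205 × 2 ≈ 555.000 ms.

555 ms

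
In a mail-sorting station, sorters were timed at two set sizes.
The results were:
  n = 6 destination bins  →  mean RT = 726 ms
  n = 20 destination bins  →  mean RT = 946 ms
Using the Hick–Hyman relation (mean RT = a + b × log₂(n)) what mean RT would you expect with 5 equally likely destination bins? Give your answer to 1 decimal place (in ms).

Solve the two-equation system in a and b:
  b = (946 − 726) / (log₂ 20 − log₂ 6) = 220 / (4.3219 − 2.5850) = 126.658 ms/bit
  a = 726 − 126.658 × 2.5850 = 398.595 ms
Then RT(5) = 398.595 + 126.658 × log₂ 5 = 398.595 + 126.658 × 2.3219 ≈ 692.685 ms.

692.7 ms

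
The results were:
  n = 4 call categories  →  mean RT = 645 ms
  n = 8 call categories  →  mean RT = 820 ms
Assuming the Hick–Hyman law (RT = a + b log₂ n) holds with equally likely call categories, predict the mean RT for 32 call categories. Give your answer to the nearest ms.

Fit slope and intercept:
  b = (820 − 645) / (log₂ 8 − log₂ 4) = 175 / (3 − 2) = 175 ms/bit
  a = 645 − 175 × 2 = 295 ms
Then RT(32) = 295 + 175 × log₂ 32 = 295 + 175 × 5 ≈ 1170.000 ms.

1170 ms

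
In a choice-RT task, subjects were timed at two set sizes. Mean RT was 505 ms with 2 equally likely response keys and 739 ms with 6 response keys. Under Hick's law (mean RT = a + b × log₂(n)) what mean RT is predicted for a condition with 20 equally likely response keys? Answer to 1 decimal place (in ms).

995.4 ms

RT is linear in log₂ n, so two points fix the line:
  b = (739 − 505) / (log₂ 6 − log₂ 2) = 234 / (2.5850 − 1) = 147.638 ms/bit
  a = 505 − 147.638 × 1 = 357.362 ms
Then RT(20) = 357.362 + 147.638 × log₂ 20 = 357.362 + 147.638 × 4.3219 ≈ 995.441 ms.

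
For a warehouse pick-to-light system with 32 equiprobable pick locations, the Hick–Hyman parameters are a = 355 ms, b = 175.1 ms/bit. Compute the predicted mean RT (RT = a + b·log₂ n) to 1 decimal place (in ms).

log₂(32) = 5 bits, so RT = 355 + 175.1 × 5 ≈ 1230.500 ms.

1230.5 ms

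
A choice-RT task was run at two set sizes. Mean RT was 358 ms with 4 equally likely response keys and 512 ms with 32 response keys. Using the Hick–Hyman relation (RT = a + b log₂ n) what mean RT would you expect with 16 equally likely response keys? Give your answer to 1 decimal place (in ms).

Fit slope and intercept:
  b = (512 − 358) / (log₂ 32 − log₂ 4) = 154 / (5 − 2) = 51.333 ms/bit
  a = 358 − 51.333 × 2 = 255.333 ms
Then RT(16) = 255.333 + 51.333 × log₂ 16 = 255.333 + 51.333 × 4 ≈ 460.667 ms.

460.7 ms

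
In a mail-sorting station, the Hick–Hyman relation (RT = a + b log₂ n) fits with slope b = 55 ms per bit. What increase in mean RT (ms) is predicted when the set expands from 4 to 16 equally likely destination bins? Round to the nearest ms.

ΔRT = (a + b log₂ n₂) − (a + b log₂ n₁) = b·(log₂ n₂ − log₂ n₁).
log₂(16) − log₂(4) = log₂(16/4) = log₂(4) = 2.
ΔRT = 55 × 2.0000 = 110.000 ms.

110 ms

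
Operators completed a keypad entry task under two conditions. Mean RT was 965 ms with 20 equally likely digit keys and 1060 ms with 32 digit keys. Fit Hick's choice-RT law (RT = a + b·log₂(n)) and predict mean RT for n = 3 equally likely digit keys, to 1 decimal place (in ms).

With log₂ n on the abscissa the relation is linear; from the two conditions:
  b = (1060 − 965) / (log₂ 32 − log₂ 20) = 95 / (5 − 4.3219) = 140.103 ms/bit
  a = 965 − 140.103 × 4.3219 = 359.484 ms
Then RT(3) = 359.484 + 140.103 × log₂ 3 = 359.484 + 140.103 × 1.5850 ≈ 581.543 ms.

581.5 ms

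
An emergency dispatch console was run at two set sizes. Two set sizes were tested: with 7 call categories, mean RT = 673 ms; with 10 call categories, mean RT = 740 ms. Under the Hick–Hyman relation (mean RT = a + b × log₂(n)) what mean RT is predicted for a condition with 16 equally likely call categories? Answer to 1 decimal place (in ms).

828.3 ms

Solve the two-equation system in a and b:
  b = (740 − 673) / (log₂ 10 − log₂ 7) = 67 / (3.3219 − 2.8074) = 130.205 ms/bit
  a = 673 − 130.205 × 2.8074 = 307.468 ms
Then RT(16) = 307.468 + 130.205 × log₂ 16 = 307.468 + 130.205 × 4 ≈ 828.288 ms.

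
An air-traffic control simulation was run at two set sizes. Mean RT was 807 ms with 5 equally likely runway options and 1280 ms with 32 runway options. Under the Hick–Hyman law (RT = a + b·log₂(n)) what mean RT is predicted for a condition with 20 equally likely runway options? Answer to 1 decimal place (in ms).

1160.2 ms

Fit slope and intercept:
  b = (1280 − 807) / (log₂ 32 − log₂ 5) = 473 / (5 − 2.3219) = 176.620 ms/bit
  a = 807 − 176.620 × 2.3219 = 396.902 ms
Then RT(20) = 396.902 + 176.620 × log₂ 20 = 396.902 + 176.620 × 4.3219 ≈ 1160.239 ms.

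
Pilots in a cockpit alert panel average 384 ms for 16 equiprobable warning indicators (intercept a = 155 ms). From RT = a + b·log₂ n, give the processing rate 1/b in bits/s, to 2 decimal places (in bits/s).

17.47 bits/s

b = (384 − 155)/log₂ 16 = 229/4 = 57.250 ms per bit = 0.05725 s/bit; the reciprocal is 17.467 bits/s.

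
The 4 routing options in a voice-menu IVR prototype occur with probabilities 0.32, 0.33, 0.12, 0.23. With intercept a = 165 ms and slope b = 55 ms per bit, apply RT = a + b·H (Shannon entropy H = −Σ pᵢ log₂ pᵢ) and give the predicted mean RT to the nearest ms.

270 ms

H = 0.32·log₂(1/0.32) + 0.33·log₂(1/0.33) + 0.12·log₂(1/0.12) + 0.23·log₂(1/0.23) = 1.9086 bits.
RT = 165 + 55 × 1.9086 = 269.97 ms.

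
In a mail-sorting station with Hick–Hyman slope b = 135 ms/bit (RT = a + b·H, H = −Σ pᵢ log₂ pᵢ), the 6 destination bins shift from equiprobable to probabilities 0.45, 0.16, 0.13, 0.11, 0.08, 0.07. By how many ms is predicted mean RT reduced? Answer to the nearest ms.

Equiprobable entropy H₀ = log₂ 6 = 2.5850 bits.
Skewed entropy H = −Σ pᵢ log₂ pᵢ = 2.2344 bits.
ΔRT = b·(H₀ − H) = 135 × 0.3505 = 47.32 ms.

47 ms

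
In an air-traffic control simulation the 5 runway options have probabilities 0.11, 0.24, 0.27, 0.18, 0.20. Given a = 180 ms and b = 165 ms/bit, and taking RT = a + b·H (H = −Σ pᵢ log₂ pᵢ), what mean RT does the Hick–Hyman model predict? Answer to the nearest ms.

H = 0.11·log₂(1/0.11) + 0.24·log₂(1/0.24) + 0.27·log₂(1/0.27) + 0.18·log₂(1/0.18) + 0.20·log₂(1/0.20) = 2.2641 bits.
RT = 180 + 165 × 2.2641 = 553.58 ms.

554 ms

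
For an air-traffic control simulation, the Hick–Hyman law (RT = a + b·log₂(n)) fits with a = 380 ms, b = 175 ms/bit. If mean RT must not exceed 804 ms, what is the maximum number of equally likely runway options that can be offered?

5

Set 380 + 175·log₂ n ≤ 804 → log₂ n ≤ (804 − 380)/175 = 2.4229.
So n ≤ 2^2.4229 = 5.362; the largest integer n is 5.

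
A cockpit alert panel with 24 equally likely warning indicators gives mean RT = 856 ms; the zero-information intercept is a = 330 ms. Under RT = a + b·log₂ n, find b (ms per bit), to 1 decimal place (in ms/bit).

log₂(24) = 4.5850 bits.
b = (RT − a)/log₂ n = (856 − 330) / 4.5850 = 114.723 ms/bit.

114.7 ms/bit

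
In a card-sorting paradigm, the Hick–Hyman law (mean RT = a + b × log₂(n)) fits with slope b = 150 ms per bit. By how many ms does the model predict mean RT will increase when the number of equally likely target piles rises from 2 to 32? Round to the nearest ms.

600 ms

The intercept a cancels: ΔRT = b·(log₂ n₂ − log₂ n₁) = b·log₂(n₂/n₁).
log₂(32) − log₂(2) = log₂(32/2) = log₂(16) = 4.
ΔRT = 150 × 4.0000 = 600.000 ms.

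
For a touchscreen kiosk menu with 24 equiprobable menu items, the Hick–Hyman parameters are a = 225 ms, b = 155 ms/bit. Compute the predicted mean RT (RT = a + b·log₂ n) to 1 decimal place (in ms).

935.7 ms

log₂(24) = 4.5850 bits, so RT = 225 + 155 × 4.5850 ≈ 935.669 ms.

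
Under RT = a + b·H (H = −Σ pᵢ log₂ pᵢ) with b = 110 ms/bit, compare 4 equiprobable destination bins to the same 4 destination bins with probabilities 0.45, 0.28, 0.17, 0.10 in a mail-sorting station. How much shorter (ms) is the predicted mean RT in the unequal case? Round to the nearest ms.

Equiprobable entropy H₀ = log₂ 4 = 2.0000 bits.
Skewed entropy H = −Σ pᵢ log₂ pᵢ = 1.7994 bits.
ΔRT = b·(H₀ − H) = 110 × 0.2006 = 22.07 ms.

22 ms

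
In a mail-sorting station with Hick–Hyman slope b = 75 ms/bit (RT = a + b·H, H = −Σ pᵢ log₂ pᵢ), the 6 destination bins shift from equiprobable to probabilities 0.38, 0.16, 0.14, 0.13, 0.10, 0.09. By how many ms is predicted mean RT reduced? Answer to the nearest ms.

The RT saving is b·ΔH. Equiprobable H₀ = log₂(6) = 2.5850 bits; with the given probabilities H = 2.3781 bits.
b·(H₀ − H) = 75 × (2.5850 − 2.3781) = 15.52 ms.

16 ms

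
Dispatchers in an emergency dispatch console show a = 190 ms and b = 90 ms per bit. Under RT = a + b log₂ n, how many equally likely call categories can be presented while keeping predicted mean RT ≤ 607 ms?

24

90·log₂ n ≤ 607 − 190 = 417, giving log₂ n ≤ 4.6333 and n ≤ 24.818. The largest whole number is 24.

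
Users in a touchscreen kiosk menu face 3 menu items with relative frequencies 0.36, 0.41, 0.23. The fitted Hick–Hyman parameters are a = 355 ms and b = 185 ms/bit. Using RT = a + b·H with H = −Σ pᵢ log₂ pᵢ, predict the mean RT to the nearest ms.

641 ms

Entropy contributions −pᵢ log₂ pᵢ: 0.5306, 0.5274, 0.4877; sum H = 1.5457 bits.
RT = a + bH = 355 + 185·1.5457 = 640.95 ms.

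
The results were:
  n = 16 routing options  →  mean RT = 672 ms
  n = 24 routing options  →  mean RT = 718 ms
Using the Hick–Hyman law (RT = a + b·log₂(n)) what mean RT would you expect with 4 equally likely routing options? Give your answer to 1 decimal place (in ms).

514.7 ms

Fit slope and intercept:
  b = (718 − 672) / (log₂ 24 − log₂ 16) = 46 / (4.5850 − 4) = 78.638 ms/bit
  a = 672 − 78.638 × 4 = 357.450 ms
Then RT(4) = 357.450 + 78.638 × log₂ 4 = 357.450 + 78.638 × 2 ≈ 514.725 ms.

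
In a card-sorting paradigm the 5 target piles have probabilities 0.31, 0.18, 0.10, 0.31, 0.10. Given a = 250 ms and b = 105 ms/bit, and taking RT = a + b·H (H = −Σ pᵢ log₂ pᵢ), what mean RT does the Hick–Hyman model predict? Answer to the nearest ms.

477 ms

Entropy contributions −pᵢ log₂ pᵢ: 0.5238, 0.4453, 0.3322, 0.5238, 0.3322; sum H = 2.1573 bits.
RT = a + bH = 250 + 105·2.1573 = 476.51 ms.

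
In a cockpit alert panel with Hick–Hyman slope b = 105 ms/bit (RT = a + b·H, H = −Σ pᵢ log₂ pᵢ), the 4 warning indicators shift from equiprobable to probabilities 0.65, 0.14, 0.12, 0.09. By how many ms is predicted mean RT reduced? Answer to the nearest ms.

The RT saving is b·ΔH. Equiprobable H₀ = log₂(4) = 2.0000 bits; with the given probabilities H = 1.4808 bits.
b·(H₀ − H) = 105 × (2.0000 − 1.4808) = 54.52 ms.

55 ms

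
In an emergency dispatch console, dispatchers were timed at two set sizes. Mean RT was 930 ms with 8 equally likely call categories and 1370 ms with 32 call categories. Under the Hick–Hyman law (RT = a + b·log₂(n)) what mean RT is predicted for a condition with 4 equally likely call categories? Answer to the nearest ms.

710 ms

Fit slope and intercept:
  b = (1370 − 930) / (log₂ 32 − log₂ 8) = 440 / (5 − 3) = 220 ms/bit
  a = 930 − 220 × 3 = 270 ms
Then RT(4) = 270 + 220 × log₂ 4 = 270 + 220 × 2 ≈ 710.000 ms.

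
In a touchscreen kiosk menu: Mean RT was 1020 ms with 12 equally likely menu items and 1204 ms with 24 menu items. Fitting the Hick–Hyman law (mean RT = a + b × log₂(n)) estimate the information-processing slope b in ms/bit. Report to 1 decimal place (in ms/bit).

The slope on a log₂ axis is (1204 − 1020) / (4.5850 − 3.5850) = 184.000 ms/bit.

184.0 ms/bit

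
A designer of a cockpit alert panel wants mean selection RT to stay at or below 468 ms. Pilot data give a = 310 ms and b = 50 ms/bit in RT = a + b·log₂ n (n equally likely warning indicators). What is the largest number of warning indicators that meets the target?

Information budget: (468 − 310)/50 = 3.1600 bits, so n ≤ 2^3.1600 = 8.938 → at most 8.

8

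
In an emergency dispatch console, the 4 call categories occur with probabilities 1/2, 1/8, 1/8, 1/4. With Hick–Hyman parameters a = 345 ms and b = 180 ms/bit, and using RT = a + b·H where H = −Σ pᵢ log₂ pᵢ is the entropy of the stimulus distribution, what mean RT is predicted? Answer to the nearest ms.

H = −Σ pᵢ log₂ pᵢ = 0.5·1 + 0.125·3 + 0.125·3 + 0.25·2 = 1.750 bits.
RT = 345 + 180 × 1.750 = 660.00 ms.

660 ms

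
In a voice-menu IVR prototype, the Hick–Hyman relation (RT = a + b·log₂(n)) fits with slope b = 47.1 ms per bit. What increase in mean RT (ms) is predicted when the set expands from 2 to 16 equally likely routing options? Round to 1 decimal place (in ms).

141.3 ms

The intercept a cancels: ΔRT = b·(log₂ n₂ − log₂ n₁) = b·log₂(n₂/n₁).
log₂(16) − log₂(2) = log₂(16/2) = log₂(8) = 3.
ΔRT = 47.1 × 3.0000 = 141.300 ms.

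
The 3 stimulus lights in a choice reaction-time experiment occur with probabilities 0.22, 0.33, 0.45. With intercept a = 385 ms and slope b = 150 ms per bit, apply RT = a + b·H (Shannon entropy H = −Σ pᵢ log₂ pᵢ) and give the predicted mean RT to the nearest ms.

H = 0.22·log₂(1/0.22) + 0.33·log₂(1/0.33) + 0.45·log₂(1/0.45) = 1.5268 bits.
RT = 385 + 150 × 1.5268 = 614.02 ms.

614 ms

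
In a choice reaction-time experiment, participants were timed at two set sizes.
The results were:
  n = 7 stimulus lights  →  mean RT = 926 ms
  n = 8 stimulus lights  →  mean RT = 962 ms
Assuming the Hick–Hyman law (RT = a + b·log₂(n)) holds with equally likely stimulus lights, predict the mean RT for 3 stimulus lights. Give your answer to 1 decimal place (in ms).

697.6 ms

RT is linear in log₂ n, so two points fix the line:
  b = (962 − 926) / (log₂ 8 − log₂ 7) = 36 / (3 − 2.8074) = 186.872 ms/bit
  a = 926 − 186.872 × 2.8074 = 401.384 ms
Then RT(3) = 401.384 + 186.872 × log₂ 3 = 401.384 + 186.872 × 1.5850 ≈ 697.569 ms.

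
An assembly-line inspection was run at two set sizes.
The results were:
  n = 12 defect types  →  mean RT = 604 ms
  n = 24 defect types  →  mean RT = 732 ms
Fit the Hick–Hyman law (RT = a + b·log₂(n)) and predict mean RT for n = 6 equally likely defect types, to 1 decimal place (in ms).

Fit slope and intercept:
  b = (732 − 604) / (log₂ 24 − log₂ 12) = 128 / (4.5850 − 3.5850) = 128.000 ms/bit
  a = 604 − 128.000 × 3.5850 = 145.125 ms
Then RT(6) = 145.125 + 128.000 × log₂ 6 = 145.125 + 128.000 × 2.5850 ≈ 476.000 ms.

476.0 ms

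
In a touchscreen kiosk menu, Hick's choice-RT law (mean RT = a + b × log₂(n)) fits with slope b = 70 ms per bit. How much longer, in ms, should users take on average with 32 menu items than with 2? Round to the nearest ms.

280 ms

Only the slope matters, since a is common to both: ΔRT = b·log₂(n₂/n₁).
log₂(32) − log₂(2) = log₂(32/2) = log₂(16) = 4.
ΔRT = 70 × 4.0000 = 280.000 ms.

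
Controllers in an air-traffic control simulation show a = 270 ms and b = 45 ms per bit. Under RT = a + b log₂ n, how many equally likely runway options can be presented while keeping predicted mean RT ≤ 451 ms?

45·log₂ n ≤ 451 − 270 = 181, giving log₂ n ≤ 4.0222 and n ≤ 16.248. The largest whole number is 16.

16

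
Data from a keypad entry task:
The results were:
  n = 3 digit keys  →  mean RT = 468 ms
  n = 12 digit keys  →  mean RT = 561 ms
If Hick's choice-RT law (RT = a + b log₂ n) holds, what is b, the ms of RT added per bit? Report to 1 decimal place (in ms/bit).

46.5 ms/bit

The slope on a log₂ axis is (561 − 468) / (3.5850 − 1.5850) = 46.500 ms/bit.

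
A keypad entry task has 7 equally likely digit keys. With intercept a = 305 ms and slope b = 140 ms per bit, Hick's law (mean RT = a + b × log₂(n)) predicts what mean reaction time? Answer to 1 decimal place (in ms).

698.0 ms

log₂(7) = 2.8074 bits, so RT = 305 + 140 × 2.8074 ≈ 698.030 ms.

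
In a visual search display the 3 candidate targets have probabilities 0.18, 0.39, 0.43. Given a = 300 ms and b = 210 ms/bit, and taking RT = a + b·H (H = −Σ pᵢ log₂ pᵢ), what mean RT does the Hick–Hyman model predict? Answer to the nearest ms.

Entropy contributions −pᵢ log₂ pᵢ: 0.4453, 0.5298, 0.5236; sum H = 1.4987 bits.
RT = a + bH = 300 + 210·1.4987 = 614.72 ms.

615 ms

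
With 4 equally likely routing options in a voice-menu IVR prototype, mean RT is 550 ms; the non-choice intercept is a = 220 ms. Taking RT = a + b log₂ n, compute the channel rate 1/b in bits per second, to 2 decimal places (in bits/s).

b = (550 − 220)/log₂ 4 = 330/2 = 165.000 ms per bit = 0.16500 s/bit; the reciprocal is 6.061 bits/s.

6.06 bits/s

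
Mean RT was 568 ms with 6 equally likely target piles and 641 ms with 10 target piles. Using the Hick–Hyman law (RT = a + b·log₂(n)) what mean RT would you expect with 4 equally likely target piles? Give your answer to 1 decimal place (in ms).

510.1 ms

Fit slope and intercept:
  b = (641 − 568) / (log₂ 10 − log₂ 6) = 73 / (3.3219 − 2.5850) = 99.055 ms/bit
  a = 568 − 99.055 × 2.5850 = 311.947 ms
Then RT(4) = 311.947 + 99.055 × log₂ 4 = 311.947 + 99.055 × 2 ≈ 510.057 ms.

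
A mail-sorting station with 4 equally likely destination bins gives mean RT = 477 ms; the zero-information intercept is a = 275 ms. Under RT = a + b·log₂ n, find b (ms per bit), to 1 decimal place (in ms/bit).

101.0 ms/bit

b = (477 − 275) / log₂(4) = 202 / 2 = 101.000 ms/bit.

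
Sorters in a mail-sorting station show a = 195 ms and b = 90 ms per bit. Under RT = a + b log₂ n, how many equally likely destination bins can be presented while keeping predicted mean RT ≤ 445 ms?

6

Information budget: (445 − 195)/90 = 2.7778 bits, so n ≤ 2^2.7778 = 6.858 → at most 6.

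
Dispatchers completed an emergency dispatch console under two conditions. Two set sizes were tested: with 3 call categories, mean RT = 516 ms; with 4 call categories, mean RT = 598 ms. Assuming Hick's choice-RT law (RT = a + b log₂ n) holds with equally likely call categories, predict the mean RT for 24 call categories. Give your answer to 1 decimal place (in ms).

RT is linear in log₂ n, so two points fix the line:
  b = (598 − 516) / (log₂ 4 − log₂ 3) = 82 / (2 − 1.5850) = 197.573 ms/bit
  a = 516 − 197.573 × 1.5850 = 202.855 ms
Then RT(24) = 202.855 + 197.573 × log₂ 24 = 202.855 + 197.573 × 4.5850 ≈ 1108.718 ms.

1108.7 ms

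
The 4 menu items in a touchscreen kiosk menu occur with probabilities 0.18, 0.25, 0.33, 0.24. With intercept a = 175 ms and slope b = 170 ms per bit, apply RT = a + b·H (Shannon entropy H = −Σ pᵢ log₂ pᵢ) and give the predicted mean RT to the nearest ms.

509 ms

Entropy contributions −pᵢ log₂ pᵢ: 0.4453, 0.5000, 0.5278, 0.4941; sum H = 1.9673 bits.
RT = a + bH = 175 + 170·1.9673 = 509.43 ms.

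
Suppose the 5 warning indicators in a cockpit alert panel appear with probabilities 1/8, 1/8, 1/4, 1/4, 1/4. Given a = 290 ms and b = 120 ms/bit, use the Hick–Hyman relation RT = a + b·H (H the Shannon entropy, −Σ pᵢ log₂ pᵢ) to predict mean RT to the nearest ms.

H = −Σ pᵢ log₂ pᵢ = 0.125·3 + 0.125·3 + 0.25·2 + 0.25·2 + 0.25·2 = 2.250 bits.
RT = 290 + 120 × 2.250 = 560.00 ms.

560 ms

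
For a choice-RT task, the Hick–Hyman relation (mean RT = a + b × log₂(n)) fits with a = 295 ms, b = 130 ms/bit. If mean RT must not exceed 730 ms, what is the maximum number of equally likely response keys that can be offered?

10

Set 295 + 130·log₂ n ≤ 730 → log₂ n ≤ (730 − 295)/130 = 3.3462.
So n ≤ 2^3.3462 = 10.169; the largest integer n is 10.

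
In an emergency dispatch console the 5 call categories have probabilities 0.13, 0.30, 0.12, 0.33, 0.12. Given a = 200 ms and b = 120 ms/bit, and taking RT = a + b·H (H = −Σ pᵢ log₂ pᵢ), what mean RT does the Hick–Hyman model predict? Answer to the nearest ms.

H = 0.13·log₂(1/0.13) + 0.30·log₂(1/0.30) + 0.12·log₂(1/0.12) + 0.33·log₂(1/0.33) + 0.12·log₂(1/0.12) = 2.1657 bits.
RT = 200 + 120 × 2.1657 = 459.88 ms.

460 ms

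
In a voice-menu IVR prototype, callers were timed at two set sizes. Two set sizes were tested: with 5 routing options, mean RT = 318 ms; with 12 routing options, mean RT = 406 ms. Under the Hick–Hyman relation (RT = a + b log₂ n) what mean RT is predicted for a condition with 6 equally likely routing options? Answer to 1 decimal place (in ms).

336.3 ms

Fit slope and intercept:
  b = (406 − 318) / (log₂ 12 − log₂ 5) = 88 / (3.5850 − 2.3219) = 69.673 ms/bit
  a = 318 − 69.673 × 2.3219 = 156.223 ms
Then RT(6) = 156.223 + 69.673 × log₂ 6 = 156.223 + 69.673 × 2.5850 ≈ 336.327 ms.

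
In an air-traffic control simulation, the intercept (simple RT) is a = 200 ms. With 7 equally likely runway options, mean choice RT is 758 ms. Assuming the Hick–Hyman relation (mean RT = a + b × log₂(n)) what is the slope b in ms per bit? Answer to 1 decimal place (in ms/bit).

198.8 ms/bit

log₂(7) = 2.8074 bits.
b = (RT − a)/log₂ n = (758 − 200) / 2.8074 = 198.764 ms/bit.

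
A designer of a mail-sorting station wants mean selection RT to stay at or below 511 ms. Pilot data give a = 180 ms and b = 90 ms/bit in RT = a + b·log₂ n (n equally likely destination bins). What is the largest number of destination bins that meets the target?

12

Set 180 + 90·log₂ n ≤ 511 → log₂ n ≤ (511 − 180)/90 = 3.6778.
So n ≤ 2^3.6778 = 12.797; the largest integer n is 12.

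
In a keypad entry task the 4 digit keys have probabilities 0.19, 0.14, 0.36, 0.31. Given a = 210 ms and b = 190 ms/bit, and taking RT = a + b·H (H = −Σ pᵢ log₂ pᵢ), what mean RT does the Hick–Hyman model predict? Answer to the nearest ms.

H = 0.19·log₂(1/0.19) + 0.14·log₂(1/0.14) + 0.36·log₂(1/0.36) + 0.31·log₂(1/0.31) = 1.9067 bits.
RT = 210 + 190 × 1.9067 = 572.28 ms.

572 ms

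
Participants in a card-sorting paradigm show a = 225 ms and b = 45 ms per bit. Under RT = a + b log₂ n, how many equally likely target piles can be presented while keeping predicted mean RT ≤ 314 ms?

Information budget: (314 − 225)/45 = 1.9778 bits, so n ≤ 2^1.9778 = 3.939 → at most 3.

3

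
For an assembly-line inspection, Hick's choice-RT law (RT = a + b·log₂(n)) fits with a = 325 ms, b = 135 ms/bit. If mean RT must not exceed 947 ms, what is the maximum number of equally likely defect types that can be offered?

135·log₂ n ≤ 947 − 325 = 622, giving log₂ n ≤ 4.6074 and n ≤ 24.376. The largest whole number is 24.

24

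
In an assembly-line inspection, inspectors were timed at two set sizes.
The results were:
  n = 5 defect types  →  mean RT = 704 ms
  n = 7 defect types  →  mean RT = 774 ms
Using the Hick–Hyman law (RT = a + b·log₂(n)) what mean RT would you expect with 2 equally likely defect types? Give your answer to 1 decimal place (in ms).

513.4 ms

RT is linear in log₂ n, so two points fix the line:
  b = (774 − 704) / (log₂ 7 − log₂ 5) = 70 / (2.8074 − 2.3219) = 144.203 ms/bit
  a = 704 − 144.203 × 2.3219 = 369.171 ms
Then RT(2) = 369.171 + 144.203 × log₂ 2 = 369.171 + 144.203 × 1 ≈ 513.374 ms.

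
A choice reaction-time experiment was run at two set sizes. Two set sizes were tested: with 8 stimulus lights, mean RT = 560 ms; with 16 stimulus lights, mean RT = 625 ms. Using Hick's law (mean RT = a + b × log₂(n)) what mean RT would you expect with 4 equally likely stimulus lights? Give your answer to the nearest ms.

RT is linear in log₂ n, so two points fix the line:
  b = (625 − 560) / (log₂ 16 − log₂ 8) = 65 / (4 − 3) = 65 ms/bit
  a = 560 − 65 × 3 = 365 ms
Then RT(4) = 365 + 65 × log₂ 4 = 365 + 65 × 2 ≈ 495.000 ms.

495 ms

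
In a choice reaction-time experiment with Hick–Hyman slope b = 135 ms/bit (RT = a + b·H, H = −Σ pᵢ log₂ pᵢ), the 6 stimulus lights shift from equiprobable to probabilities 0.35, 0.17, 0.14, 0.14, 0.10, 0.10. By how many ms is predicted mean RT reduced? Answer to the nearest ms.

22 ms

The RT saving is b·ΔH. Equiprobable H₀ = log₂(6) = 2.5850 bits; with the given probabilities H = 2.4233 bits.
b·(H₀ − H) = 135 × (2.5850 − 2.4233) = 21.83 ms.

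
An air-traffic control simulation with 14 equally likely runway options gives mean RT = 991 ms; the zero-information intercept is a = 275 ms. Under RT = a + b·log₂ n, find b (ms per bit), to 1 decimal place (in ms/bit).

188.1 ms/bit

14 alternatives carry log₂ 14 = 3.8074 bits; the choice cost is 991 − 275 = 716 ms, so b = 716/3.8074 = 188.057 ms/bit.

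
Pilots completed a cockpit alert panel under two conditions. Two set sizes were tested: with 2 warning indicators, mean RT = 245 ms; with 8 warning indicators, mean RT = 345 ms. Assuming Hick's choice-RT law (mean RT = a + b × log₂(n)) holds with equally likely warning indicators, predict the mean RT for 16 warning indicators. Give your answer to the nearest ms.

395 ms

With log₂ n on the abscissa the relation is linear; from the two conditions:
  b = (345 − 245) / (log₂ 8 − log₂ 2) = 100 / (3 − 1) = 50 ms/bit
  a = 245 − 50 × 1 = 195 ms
Then RT(16) = 195 + 50 × log₂ 16 = 195 + 50 × 4 ≈ 395.000 ms.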